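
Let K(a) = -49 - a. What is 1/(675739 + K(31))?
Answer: 1/675659 ≈ 1.4800e-6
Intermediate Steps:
1/(675739 + K(31)) = 1/(675739 + (-49 - 1*31)) = 1/(675739 + (-49 - 31)) = 1/(675739 - 80) = 1/675659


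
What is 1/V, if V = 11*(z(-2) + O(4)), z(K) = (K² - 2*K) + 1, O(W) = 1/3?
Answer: 3/308 ≈ 0.0097403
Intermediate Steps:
O(W) = ⅓
z(K) = 1 + K² - 2*K
V = 308/3 (V = 11*((1 + (-2)² - 2*(-2)) + ⅓) = 11*((1 + 4 + 4) + ⅓) = 11*(9 + ⅓) = 11*(28/3) = 308/3 ≈ 102.67)
1/V = 1/(308/3) = 3/308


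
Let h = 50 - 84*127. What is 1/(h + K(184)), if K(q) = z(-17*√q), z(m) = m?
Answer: -5309/56344374 + 17*√46/56344374 ≈ -9.2178e-5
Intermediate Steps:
h = -10618 (h = 50 - 10668 = -10618)
K(q) = -17*√q
1/(h + K(184)) = 1/(-10618 - 34*√46)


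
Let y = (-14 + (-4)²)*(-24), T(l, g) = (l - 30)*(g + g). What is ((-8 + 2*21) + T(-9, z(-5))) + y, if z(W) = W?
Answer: 376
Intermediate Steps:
T(l, g) = 2*g*(-30 + l) (T(l, g) = (-30 + l)*(2*g) = 2*g*(-30 + l))
y = -48 (y = (-14 + 16)*(-24) = 2*(-24) = -48)
((-8 + 2*21) + T(-9, z(-5))) + y = ((-8 + 2*21) + 2*(-5)*(-30 - 9)) - 48 = ((-8 + 42) + 2*(-5)*(-39)) - 48 = (34 + 390) - 48 = 424 - 48 = 376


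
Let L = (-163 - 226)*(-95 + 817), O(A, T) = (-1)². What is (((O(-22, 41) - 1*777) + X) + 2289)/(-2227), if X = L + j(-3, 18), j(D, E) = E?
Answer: 16431/131 ≈ 125.43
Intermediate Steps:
O(A, T) = 1
L = -280858 (L = -389*722 = -280858)
X = -280840 (X = -280858 + 18 = -280840)
(((O(-22, 41) - 1*777) + X) + 2289)/(-2227) = (((1 - 1*777) - 280840) + 2289)/(-2227) = (((1 - 777) - 280840) + 2289)*(-1/2227) = ((-776 - 280840) + 2289)*(-1/2227) = (-281616 + 2289)*(-1/2227) = -279327*(-1/2227) = 16431/131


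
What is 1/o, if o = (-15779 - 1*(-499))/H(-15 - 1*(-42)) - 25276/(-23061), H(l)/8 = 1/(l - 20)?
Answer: -23061/308300294 ≈ -7.4800e-5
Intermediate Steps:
H(l) = 8/(-20 + l) (H(l) = 8/(l - 20) = 8/(-20 + l))
o = -308300294/23061 (o = (-15779 - 1*(-499))/((8/(-20 + (-15 - 1*(-42))))) - 25276/(-23061) = (-15779 + 499)/((8/(-20 + (-15 + 42)))) - 25276*(-1/23061) = -15280/(8/(-20 + 27)) + 25276/23061 = -15280/(8/7) + 25276/23061 = -15280/(8*(⅐)) + 25276/23061 = -15280/8/7 + 25276/23061 = -15280*7/8 + 25276/23061 = -13370 + 25276/23061 = -308300294/23061 ≈ -13369.)
1/o = 1/(-308300294/23061) = -23061/308300294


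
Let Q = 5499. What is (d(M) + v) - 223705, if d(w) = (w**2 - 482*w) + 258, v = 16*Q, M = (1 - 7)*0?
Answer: -135463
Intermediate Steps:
M = 0 (M = -6*0 = 0)
v = 87984 (v = 16*5499 = 87984)
d(w) = 258 + w**2 - 482*w
(d(M) + v) - 223705 = ((258 + 0**2 - 482*0) + 87984) - 223705 = ((258 + 0 + 0) + 87984) - 223705 = (258 + 87984) - 223705 = 88242 - 223705 = -135463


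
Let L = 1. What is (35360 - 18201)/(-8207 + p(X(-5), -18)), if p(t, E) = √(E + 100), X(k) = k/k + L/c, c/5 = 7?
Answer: -140823913/67354767 - 17159*√82/67354767 ≈ -2.0931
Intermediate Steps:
c = 35 (c = 5*7 = 35)
X(k) = 36/35 (X(k) = k/k + 1/35 = 1 + 1*(1/35) = 1 + 1/35 = 36/35)
p(t, E) = √(100 + E)
(35360 - 18201)/(-8207 + p(X(-5), -18)) = (35360 - 18201)/(-8207 + √(100 - 18)) = 17159/(-8207 + √82)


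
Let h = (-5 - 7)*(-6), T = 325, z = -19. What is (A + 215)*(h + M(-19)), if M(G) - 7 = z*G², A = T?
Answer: -3661200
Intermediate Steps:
A = 325
M(G) = 7 - 19*G²
h = 72 (h = -12*(-6) = 72)
(A + 215)*(h + M(-19)) = (325 + 215)*(72 + (7 - 19*(-19)²)) = 540*(72 + (7 - 19*361)) = 540*(72 + (7 - 6859)) = 540*(72 - 6852) = 540*(-6780) = -3661200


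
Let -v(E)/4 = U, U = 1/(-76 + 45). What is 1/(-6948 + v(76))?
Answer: -31/215384 ≈ -0.00014393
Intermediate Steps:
U = -1/31 (U = 1/(-31) = -1/31 ≈ -0.032258)
v(E) = 4/31 (v(E) = -4*(-1/31) = 4/31)
1/(-6948 + v(76)) = 1/(-6948 + 4/31) = 1/(-215384/31) = -31/215384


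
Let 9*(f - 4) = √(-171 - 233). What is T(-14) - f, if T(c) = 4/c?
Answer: -30/7 - 2*I*√101/9 ≈ -4.2857 - 2.2333*I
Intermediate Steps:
f = 4 + 2*I*√101/9 (f = 4 + √(-171 - 233)/9 = 4 + √(-404)/9 = 4 + (2*I*√101)/9 = 4 + 2*I*√101/9 ≈ 4.0 + 2.2333*I)
T(-14) - f = 4/(-14) - (4 + 2*I*√101/9) = 4*(-1/14) + (-4 - 2*I*√101/9) = -2/7 + (-4 - 2*I*√101/9) = -30/7 - 2*I*√101/9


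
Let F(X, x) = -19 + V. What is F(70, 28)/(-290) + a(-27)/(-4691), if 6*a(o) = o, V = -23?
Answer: 198327/1360390 ≈ 0.14579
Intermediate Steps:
a(o) = o/6
F(X, x) = -42 (F(X, x) = -19 - 23 = -42)
F(70, 28)/(-290) + a(-27)/(-4691) = -42/(-290) + ((⅙)*(-27))/(-4691) = -42*(-1/290) - 9/2*(-1/4691) = 21/145 + 9/9382 = 198327/1360390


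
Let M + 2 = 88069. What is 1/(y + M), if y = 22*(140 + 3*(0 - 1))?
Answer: 1/91081 ≈ 1.0979e-5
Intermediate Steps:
M = 88067 (M = -2 + 88069 = 88067)
y = 3014 (y = 22*(140 + 3*(-1)) = 22*(140 - 3) = 22*137 = 3014)
1/(y + M) = 1/(3014 + 88067) = 1/91081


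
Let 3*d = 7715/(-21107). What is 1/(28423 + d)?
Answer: 63321/1799765068 ≈ 3.5183e-5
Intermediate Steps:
d = -7715/63321 (d = (7715/(-21107))/3 = (7715*(-1/21107))/3 = (⅓)*(-7715/21107) = -7715/63321 ≈ -0.12184)
1/(28423 + d) = 1/(28423 - 7715/63321) = 1/(1799765068/63321) = 63321/1799765068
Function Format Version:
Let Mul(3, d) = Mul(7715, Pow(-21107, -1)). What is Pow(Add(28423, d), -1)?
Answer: Rational(63321, 1799765068) ≈ 3.5183e-5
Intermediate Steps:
d = Rational(-7715, 63321) (d = Mul(Rational(1, 3), Mul(7715, Pow(-21107, -1))) = Mul(Rational(1, 3), Mul(7715, Rational(-1, 21107))) = Mul(Rational(1, 3), Rational(-7715, 21107)) = Rational(-7715, 63321) ≈ -0.12184)
Pow(Add(28423, d), -1) = Pow(Add(28423, Rational(-7715, 63321)), -1) = Pow(Rational(1799765068, 63321), -1) = Rational(63321, 1799765068)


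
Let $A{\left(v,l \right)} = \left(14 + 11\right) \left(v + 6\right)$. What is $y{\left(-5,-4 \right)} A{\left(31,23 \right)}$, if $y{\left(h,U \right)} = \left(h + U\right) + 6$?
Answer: $-2775$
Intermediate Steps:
$A{\left(v,l \right)} = 150 + 25 v$ ($A{\left(v,l \right)} = 25 \left(6 + v\right) = 150 + 25 v$)
$y{\left(h,U \right)} = 6 + U + h$ ($y{\left(h,U \right)} = \left(U + h\right) + 6 = 6 + U + h$)
$y{\left(-5,-4 \right)} A{\left(31,23 \right)} = \left(6 - 4 - 5\right) \left(150 + 25 \cdot 31\right) = - 3 \left(150 + 775\right) = \left(-3\right) 925 = -2775$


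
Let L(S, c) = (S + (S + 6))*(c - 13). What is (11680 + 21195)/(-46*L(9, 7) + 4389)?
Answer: 32875/11013 ≈ 2.9851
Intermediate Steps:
L(S, c) = (-13 + c)*(6 + 2*S) (L(S, c) = (S + (6 + S))*(-13 + c) = (6 + 2*S)*(-13 + c) = (-13 + c)*(6 + 2*S))
(11680 + 21195)/(-46*L(9, 7) + 4389) = (11680 + 21195)/(-46*(-78 - 26*9 + 6*7 + 2*9*7) + 4389) = 32875/(-46*(-78 - 234 + 42 + 126) + 4389) = 32875/(-46*(-144) + 4389) = 32875/(6624 + 4389) = 32875/11013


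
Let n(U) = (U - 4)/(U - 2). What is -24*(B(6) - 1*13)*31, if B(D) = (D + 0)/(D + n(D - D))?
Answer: 9114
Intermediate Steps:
n(U) = (-4 + U)/(-2 + U)
B(D) = D/(2 + D) (B(D) = (D + 0)/(D + (-4 + (D - D))/(-2 + (D - D))) = D/(D + (-4 + 0)/(-2 + 0)) = D/(D - 4/(-2)) = D/(D - ½*(-4)) = D/(D + 2) = D/(2 + D))
-24*(B(6) - 1*13)*31 = -24*(6/(2 + 6) - 1*13)*31 = -24*(6/8 - 13)*31 = -24*(6*(⅛) - 13)*31 = -24*(¾ - 13)*31 = -24*(-49/4)*31 = 294*31 = 9114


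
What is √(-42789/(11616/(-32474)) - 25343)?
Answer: √182524283/44 ≈ 307.05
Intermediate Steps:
√(-42789/(11616/(-32474)) - 25343) = √(-42789/(11616*(-1/32474)) - 25343) = √(-42789/(-5808/16237) - 25343) = √(-42789*(-16237/5808) - 25343) = √(231588331/1936 - 25343) = √(182524283/1936) = √182524283/44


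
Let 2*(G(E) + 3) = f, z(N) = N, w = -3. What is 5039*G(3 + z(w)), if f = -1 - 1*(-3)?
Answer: -10078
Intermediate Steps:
f = 2 (f = -1 + 3 = 2)
G(E) = -2 (G(E) = -3 + (½)*2 = -3 + 1 = -2)
5039*G(3 + z(w)) = 5039*(-2) = -10078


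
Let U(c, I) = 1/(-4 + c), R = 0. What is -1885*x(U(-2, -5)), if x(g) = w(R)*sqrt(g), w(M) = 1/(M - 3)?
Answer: 1885*I*sqrt(6)/18 ≈ 256.52*I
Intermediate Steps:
w(M) = 1/(-3 + M)
x(g) = -sqrt(g)/3 (x(g) = sqrt(g)/(-3 + 0) = sqrt(g)/(-3) = -sqrt(g)/3)
-1885*x(U(-2, -5)) = -(-1885)*sqrt(1/(-4 - 2))/3 = -(-1885)*sqrt(1/(-6))/3 = -(-1885)*sqrt(-1/6)/3 = -(-1885)*I*sqrt(6)/6/3 = -(-1885)*I*sqrt(6)/18 = 1885*I*sqrt(6)/18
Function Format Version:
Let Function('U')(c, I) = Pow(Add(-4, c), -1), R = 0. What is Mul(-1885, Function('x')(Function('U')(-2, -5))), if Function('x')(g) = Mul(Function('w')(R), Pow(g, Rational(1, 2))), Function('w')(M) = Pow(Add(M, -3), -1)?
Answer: Mul(Rational(1885, 18), I, Pow(6, Rational(1, 2))) ≈ Mul(256.52, I)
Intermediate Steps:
Function('w')(M) = Pow(Add(-3, M), -1)
Function('x')(g) = Mul(Rational(-1, 3), Pow(g, Rational(1, 2))) (Function('x')(g) = Mul(Pow(Add(-3, 0), -1), Pow(g, Rational(1, 2))) = Mul(Pow(-3, -1), Pow(g, Rational(1, 2))) = Mul(Rational(-1, 3), Pow(g, Rational(1, 2))))
Mul(-1885, Function('x')(Function('U')(-2, -5))) = Mul(-1885, Mul(Rational(-1, 3), Pow(Pow(Add(-4, -2), -1), Rational(1, 2)))) = Mul(-1885, Mul(Rational(-1, 3), Pow(Pow(-6, -1), Rational(1, 2)))) = Mul(-1885, Mul(Rational(-1, 3), Pow(Rational(-1, 6), Rational(1, 2)))) = Mul(-1885, Mul(Rational(-1, 3), Mul(Rational(1, 6), I, Pow(6, Rational(1, 2))))) = Mul(-1885, Mul(Rational(-1, 18), I, Pow(6, Rational(1, 2)))) = Mul(Rational(1885, 18), I, Pow(6, Rational(1, 2)))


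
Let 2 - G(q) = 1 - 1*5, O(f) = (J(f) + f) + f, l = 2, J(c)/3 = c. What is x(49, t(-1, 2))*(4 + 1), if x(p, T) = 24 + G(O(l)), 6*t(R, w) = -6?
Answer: 150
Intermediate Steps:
J(c) = 3*c
t(R, w) = -1 (t(R, w) = (⅙)*(-6) = -1)
O(f) = 5*f (O(f) = (3*f + f) + f = 4*f + f = 5*f)
G(q) = 6 (G(q) = 2 - (1 - 1*5) = 2 - (1 - 5) = 2 - 1*(-4) = 2 + 4 = 6)
x(p, T) = 30 (x(p, T) = 24 + 6 = 30)
x(49, t(-1, 2))*(4 + 1) = 30*(4 + 1) = 30*5 = 150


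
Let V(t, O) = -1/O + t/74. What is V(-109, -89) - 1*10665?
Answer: -70249317/6586 ≈ -10666.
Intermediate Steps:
V(t, O) = -1/O + t/74 (V(t, O) = -1/O + t*(1/74) = -1/O + t/74)
V(-109, -89) - 1*10665 = (-1/(-89) + (1/74)*(-109)) - 1*10665 = (-1*(-1/89) - 109/74) - 10665 = (1/89 - 109/74) - 10665 = -9627/6586 - 10665 = -70249317/6586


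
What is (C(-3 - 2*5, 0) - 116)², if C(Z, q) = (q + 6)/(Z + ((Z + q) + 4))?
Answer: 1635841/121 ≈ 13519.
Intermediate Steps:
C(Z, q) = (6 + q)/(4 + q + 2*Z) (C(Z, q) = (6 + q)/(Z + (4 + Z + q)) = (6 + q)/(4 + q + 2*Z))
(C(-3 - 2*5, 0) - 116)² = ((6 + 0)/(4 + 0 + 2*(-3 - 2*5)) - 116)² = (6/(4 + 0 + 2*(-3 - 10)) - 116)² = (6/(4 + 0 + 2*(-13)) - 116)² = (6/(4 + 0 - 26) - 116)² = (6/(-22) - 116)² = (-1/22*6 - 116)² = (-3/11 - 116)² = (-1279/11)² = 1635841/121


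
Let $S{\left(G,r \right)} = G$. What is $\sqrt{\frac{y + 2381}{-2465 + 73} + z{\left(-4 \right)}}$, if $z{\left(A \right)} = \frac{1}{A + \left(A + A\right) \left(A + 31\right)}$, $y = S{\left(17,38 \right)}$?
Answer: $\frac{i \sqrt{272345645}}{16445} \approx 1.0035 i$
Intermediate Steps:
$y = 17$
$z{\left(A \right)} = \frac{1}{A + 2 A \left(31 + A\right)}$
$\sqrt{\frac{y + 2381}{-2465 + 73} + z{\left(-4 \right)}} = \sqrt{\frac{17 + 2381}{-2465 + 73} + \frac{1}{\left(-4\right) \left(63 + 2 \left(-4\right)\right)}} = \sqrt{\frac{2398}{-2392} - \frac{1}{4 \left(63 - 8\right)}} = \sqrt{2398 \left(- \frac{1}{2392}\right) - \frac{1}{4 \cdot 55}} = \sqrt{- \frac{1199}{1196} - \frac{1}{220}} = \sqrt{- \frac{16561}{16445}} = \frac{i \sqrt{272345645}}{16445}$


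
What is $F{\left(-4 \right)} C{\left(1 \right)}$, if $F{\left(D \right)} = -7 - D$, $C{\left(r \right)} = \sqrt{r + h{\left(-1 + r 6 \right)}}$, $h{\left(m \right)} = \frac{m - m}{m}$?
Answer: $-3$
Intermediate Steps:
$h{\left(m \right)} = 0$ ($h{\left(m \right)} = \frac{0}{m} = 0$)
$C{\left(r \right)} = \sqrt{r}$ ($C{\left(r \right)} = \sqrt{r + 0} = \sqrt{r}$)
$F{\left(-4 \right)} C{\left(1 \right)} = \left(-7 - -4\right) \sqrt{1} = \left(-7 + 4\right) 1 = \left(-3\right) 1 = -3$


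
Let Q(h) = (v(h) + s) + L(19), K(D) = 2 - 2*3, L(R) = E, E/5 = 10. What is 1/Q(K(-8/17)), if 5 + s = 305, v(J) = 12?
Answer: 1/362 ≈ 0.0027624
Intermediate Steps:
E = 50 (E = 5*10 = 50)
L(R) = 50
s = 300 (s = -5 + 305 = 300)
K(D) = -4 (K(D) = 2 - 6 = -4)
Q(h) = 362 (Q(h) = (12 + 300) + 50 = 312 + 50 = 362)
1/Q(K(-8/17)) = 1/362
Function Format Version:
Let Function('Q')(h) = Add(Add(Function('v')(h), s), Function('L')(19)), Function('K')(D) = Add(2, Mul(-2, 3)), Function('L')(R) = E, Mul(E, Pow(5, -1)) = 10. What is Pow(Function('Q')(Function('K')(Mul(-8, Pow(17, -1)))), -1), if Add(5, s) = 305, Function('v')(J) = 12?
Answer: Rational(1, 362) ≈ 0.0027624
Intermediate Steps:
E = 50 (E = Mul(5, 10) = 50)
Function('L')(R) = 50
s = 300 (s = Add(-5, 305) = 300)
Function('K')(D) = -4 (Function('K')(D) = Add(2, -6) = -4)
Function('Q')(h) = 362 (Function('Q')(h) = Add(Add(12, 300), 50) = Add(312, 50) = 362)
Pow(Function('Q')(Function('K')(Mul(-8, Pow(17, -1)))), -1) = Pow(362, -1) = Rational(1, 362)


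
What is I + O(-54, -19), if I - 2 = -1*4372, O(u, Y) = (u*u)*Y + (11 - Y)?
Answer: -59744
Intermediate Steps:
O(u, Y) = 11 - Y + Y*u**2 (O(u, Y) = u**2*Y + (11 - Y) = Y*u**2 + (11 - Y) = 11 - Y + Y*u**2)
I = -4370 (I = 2 - 1*4372 = 2 - 4372 = -4370)
I + O(-54, -19) = -4370 + (11 - 1*(-19) - 19*(-54)**2) = -4370 + (11 + 19 - 19*2916) = -4370 + (11 + 19 - 55404) = -4370 - 55374 = -59744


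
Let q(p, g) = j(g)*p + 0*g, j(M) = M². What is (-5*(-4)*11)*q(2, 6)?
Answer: 15840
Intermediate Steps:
q(p, g) = p*g² (q(p, g) = g²*p + 0*g = p*g² + 0 = p*g²)
(-5*(-4)*11)*q(2, 6) = (-5*(-4)*11)*(2*6²) = (20*11)*(2*36) = 220*72 = 15840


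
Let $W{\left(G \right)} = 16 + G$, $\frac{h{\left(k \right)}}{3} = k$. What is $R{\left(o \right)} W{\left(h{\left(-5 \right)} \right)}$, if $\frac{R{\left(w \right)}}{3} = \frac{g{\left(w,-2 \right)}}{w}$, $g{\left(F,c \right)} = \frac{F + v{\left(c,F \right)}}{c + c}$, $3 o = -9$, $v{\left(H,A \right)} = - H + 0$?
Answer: $- \frac{1}{4} \approx -0.25$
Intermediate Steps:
$h{\left(k \right)} = 3 k$
$v{\left(H,A \right)} = - H$
$o = -3$ ($o = \frac{1}{3} \left(-9\right) = -3$)
$g{\left(F,c \right)} = \frac{F - c}{2 c}$ ($g{\left(F,c \right)} = \frac{F - c}{c + c} = \frac{F - c}{2 c}$)
$R{\left(w \right)} = \frac{3 \left(- \frac{1}{2} - \frac{w}{4}\right)}{w}$ ($R{\left(w \right)} = 3 \frac{\frac{1}{2} \frac{1}{-2} \left(w - -2\right)}{w} = 3 \frac{\frac{1}{2} \left(- \frac{1}{2}\right) \left(w + 2\right)}{w} = 3 \frac{\frac{1}{2} \left(- \frac{1}{2}\right) \left(2 + w\right)}{w} = 3 \frac{- \frac{1}{2} - \frac{w}{4}}{w} = \frac{3 \left(- \frac{1}{2} - \frac{w}{4}\right)}{w}$)
$R{\left(o \right)} W{\left(h{\left(-5 \right)} \right)} = \frac{3 \left(-2 - -3\right)}{4 \left(-3\right)} \left(16 + 3 \left(-5\right)\right) = \frac{3}{4} \left(- \frac{1}{3}\right) \left(-2 + 3\right) \left(16 - 15\right) = \frac{3}{4} \left(- \frac{1}{3}\right) 1 \cdot 1 = \left(- \frac{1}{4}\right) 1 = - \frac{1}{4}$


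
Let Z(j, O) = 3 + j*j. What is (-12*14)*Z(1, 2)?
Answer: -672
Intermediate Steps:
Z(j, O) = 3 + j**2
(-12*14)*Z(1, 2) = (-12*14)*(3 + 1**2) = -168*(3 + 1) = -168*4 = -672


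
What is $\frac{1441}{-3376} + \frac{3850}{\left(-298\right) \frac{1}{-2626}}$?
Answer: $\frac{17065634091}{503024} \approx 33926.0$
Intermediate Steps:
$\frac{1441}{-3376} + \frac{3850}{\left(-298\right) \frac{1}{-2626}} = 1441 \left(- \frac{1}{3376}\right) + \frac{3850}{\left(-298\right) \left(- \frac{1}{2626}\right)} = - \frac{1441}{3376} + \frac{3850}{\frac{149}{1313}} = - \frac{1441}{3376} + 3850 \cdot \frac{1313}{149} = - \frac{1441}{3376} + \frac{5055050}{149} = \frac{17065634091}{503024}$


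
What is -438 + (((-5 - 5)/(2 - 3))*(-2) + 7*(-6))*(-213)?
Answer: 12768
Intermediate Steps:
-438 + (((-5 - 5)/(2 - 3))*(-2) + 7*(-6))*(-213) = -438 + (-10/(-1)*(-2) - 42)*(-213) = -438 + (-10*(-1)*(-2) - 42)*(-213) = -438 + (10*(-2) - 42)*(-213) = -438 + (-20 - 42)*(-213) = -438 - 62*(-213) = -438 + 13206 = 12768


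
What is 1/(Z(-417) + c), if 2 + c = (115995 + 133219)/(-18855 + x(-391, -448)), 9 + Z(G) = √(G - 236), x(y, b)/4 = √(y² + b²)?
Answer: (-18855 + 4*√353585)/(286924 - 8*√353585 + (9 - I*√653)*(18855 - 4*√353585)) ≈ -0.019562 - 0.019134*I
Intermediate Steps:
x(y, b) = 4*√(b² + y²) (x(y, b) = 4*√(y² + b²) = 4*√(b² + y²))
Z(G) = -9 + √(-236 + G) (Z(G) = -9 + √(G - 236) = -9 + √(-236 + G))
c = -2 + 249214/(-18855 + 4*√353585) (c = -2 + (115995 + 133219)/(-18855 + 4*√((-448)² + (-391)²)) = -2 + 249214/(-18855 + 4*√(200704 + 152881)) = -2 + 249214/(-18855 + 4*√353585) ≈ -17.125)
1/(Z(-417) + c) = 1/((-9 + √(-236 - 417)) + (-154246780/9995819 - 142408*√353585/49979095)) = 1/((-9 + √(-653)) + (-154246780/9995819 - 142408*√353585/49979095)) = 1/((-9 + I*√653) + (-154246780/9995819 - 142408*√353585/49979095)) = 1/(-244209151/9995819 - 142408*√353585/49979095 + I*√653)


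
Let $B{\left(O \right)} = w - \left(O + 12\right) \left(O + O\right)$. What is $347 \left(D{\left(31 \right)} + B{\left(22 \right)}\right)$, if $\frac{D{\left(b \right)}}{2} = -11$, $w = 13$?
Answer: $-522235$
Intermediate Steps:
$D{\left(b \right)} = -22$ ($D{\left(b \right)} = 2 \left(-11\right) = -22$)
$B{\left(O \right)} = 13 - 2 O \left(12 + O\right)$ ($B{\left(O \right)} = 13 - \left(O + 12\right) \left(O + O\right) = 13 - \left(12 + O\right) 2 O = 13 - 2 O \left(12 + O\right)$)
$347 \left(D{\left(31 \right)} + B{\left(22 \right)}\right) = 347 \left(-22 - \left(515 + 968\right)\right) = 347 \left(-22 - 1483\right) = 347 \left(-1505\right) = -522235$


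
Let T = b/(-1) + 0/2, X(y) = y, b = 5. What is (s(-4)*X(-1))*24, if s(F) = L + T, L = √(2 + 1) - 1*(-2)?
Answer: 72 - 24*√3 ≈ 30.431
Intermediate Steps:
T = -5 (T = 5/(-1) + 0/2 = 5*(-1) + 0*(½) = -5 + 0 = -5)
L = 2 + √3 (L = √3 + 2 = 2 + √3 ≈ 3.7321)
s(F) = -3 + √3 (s(F) = (2 + √3) - 5 = -3 + √3)
(s(-4)*X(-1))*24 = ((-3 + √3)*(-1))*24 = (3 - √3)*24 = 72 - 24*√3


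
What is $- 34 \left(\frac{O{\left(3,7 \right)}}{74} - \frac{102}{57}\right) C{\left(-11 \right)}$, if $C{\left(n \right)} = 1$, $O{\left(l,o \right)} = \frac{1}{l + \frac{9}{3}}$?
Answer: $\frac{256309}{4218} \approx 60.766$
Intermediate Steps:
$O{\left(l,o \right)} = \frac{1}{3 + l}$ ($O{\left(l,o \right)} = \frac{1}{l + 9 \cdot \frac{1}{3}} = \frac{1}{l + 3} = \frac{1}{3 + l}$)
$- 34 \left(\frac{O{\left(3,7 \right)}}{74} - \frac{102}{57}\right) C{\left(-11 \right)} = - 34 \left(\frac{1}{\left(3 + 3\right) 74} - \frac{102}{57}\right) 1 = - 34 \left(\frac{1}{6} \cdot \frac{1}{74} - \frac{34}{19}\right) 1 = - 34 \left(\frac{1}{444} - \frac{34}{19}\right) 1 = \left(-34\right) \left(- \frac{15077}{8436}\right) 1 = \frac{256309}{4218} \cdot 1 = \frac{256309}{4218}$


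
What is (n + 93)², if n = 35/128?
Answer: 142539721/16384 ≈ 8699.9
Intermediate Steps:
n = 35/128 (n = 35*(1/128) = 35/128 ≈ 0.27344)
(n + 93)² = (35/128 + 93)² = (11939/128)² = 142539721/16384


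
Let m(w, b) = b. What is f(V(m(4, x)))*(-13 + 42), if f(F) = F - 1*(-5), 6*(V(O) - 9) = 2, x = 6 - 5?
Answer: 1247/3 ≈ 415.67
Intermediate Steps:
x = 1
V(O) = 28/3 (V(O) = 9 + (⅙)*2 = 9 + ⅓ = 28/3)
f(F) = 5 + F (f(F) = F + 5 = 5 + F)
f(V(m(4, x)))*(-13 + 42) = (5 + 28/3)*(-13 + 42) = (43/3)*29 = 1247/3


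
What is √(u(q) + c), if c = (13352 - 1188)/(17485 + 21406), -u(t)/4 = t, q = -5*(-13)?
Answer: 2*I*√98194874734/38891 ≈ 16.115*I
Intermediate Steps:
q = 65
u(t) = -4*t
c = 12164/38891 ≈ 0.31277
√(u(q) + c) = √(-4*65 + 12164/38891) = √(-260 + 12164/38891) = √(-10099496/38891) = 2*I*√98194874734/38891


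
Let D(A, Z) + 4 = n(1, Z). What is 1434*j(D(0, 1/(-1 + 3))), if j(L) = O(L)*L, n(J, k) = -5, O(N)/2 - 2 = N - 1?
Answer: 206496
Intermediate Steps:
O(N) = 2 + 2*N (O(N) = 4 + 2*(N - 1) = 4 + 2*(-1 + N) = 4 + (-2 + 2*N) = 2 + 2*N)
D(A, Z) = -9 (D(A, Z) = -4 - 5 = -9)
j(L) = L*(2 + 2*L) (j(L) = (2 + 2*L)*L = L*(2 + 2*L))
1434*j(D(0, 1/(-1 + 3))) = 1434*(2*(-9)*(1 - 9)) = 1434*(2*(-9)*(-8)) = 1434*144 = 206496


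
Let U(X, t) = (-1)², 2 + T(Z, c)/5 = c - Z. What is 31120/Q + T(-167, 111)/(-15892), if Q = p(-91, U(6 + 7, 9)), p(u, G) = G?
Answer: 123639415/3973 ≈ 31120.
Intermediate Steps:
T(Z, c) = -10 - 5*Z + 5*c (T(Z, c) = -10 + 5*(c - Z) = -10 + (-5*Z + 5*c) = -10 - 5*Z + 5*c)
U(X, t) = 1
Q = 1
31120/Q + T(-167, 111)/(-15892) = 31120/1 + (-10 - 5*(-167) + 5*111)/(-15892) = 31120*1 + (-10 + 835 + 555)*(-1/15892) = 31120 + 1380*(-1/15892) = 31120 - 345/3973 = 123639415/3973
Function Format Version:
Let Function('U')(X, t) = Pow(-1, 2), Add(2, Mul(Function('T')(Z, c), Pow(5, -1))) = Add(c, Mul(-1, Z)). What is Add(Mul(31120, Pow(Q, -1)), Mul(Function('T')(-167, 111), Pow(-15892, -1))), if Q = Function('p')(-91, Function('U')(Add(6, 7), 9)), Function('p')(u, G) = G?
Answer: Rational(123639415, 3973) ≈ 31120.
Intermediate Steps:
Function('T')(Z, c) = Add(-10, Mul(-5, Z), Mul(5, c)) (Function('T')(Z, c) = Add(-10, Mul(5, Add(c, Mul(-1, Z)))) = Add(-10, Add(Mul(-5, Z), Mul(5, c))) = Add(-10, Mul(-5, Z), Mul(5, c)))
Function('U')(X, t) = 1
Q = 1
Add(Mul(31120, Pow(Q, -1)), Mul(Function('T')(-167, 111), Pow(-15892, -1))) = Add(Mul(31120, Pow(1, -1)), Mul(Add(-10, Mul(-5, -167), Mul(5, 111)), Pow(-15892, -1))) = Add(Mul(31120, 1), Mul(Add(-10, 835, 555), Rational(-1, 15892))) = Add(31120, Mul(1380, Rational(-1, 15892))) = Add(31120, Rational(-345, 3973)) = Rational(123639415, 3973)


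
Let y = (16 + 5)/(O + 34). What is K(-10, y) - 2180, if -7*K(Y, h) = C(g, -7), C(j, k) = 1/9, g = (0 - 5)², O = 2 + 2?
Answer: -137341/63 ≈ -2180.0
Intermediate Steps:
O = 4
y = 21/38 (y = (16 + 5)/(4 + 34) = 21/38 ≈ 0.55263)
g = 25 (g = (-5)² = 25)
C(j, k) = ⅑
K(Y, h) = -1/63 (K(Y, h) = -⅐*⅑ = -1/63)
K(-10, y) - 2180 = -1/63 - 2180 = -137341/63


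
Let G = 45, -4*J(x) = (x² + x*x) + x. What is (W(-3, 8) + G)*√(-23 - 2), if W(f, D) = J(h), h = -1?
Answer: 895*I/4 ≈ 223.75*I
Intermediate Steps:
J(x) = -x²/2 - x/4 (J(x) = -((x² + x*x) + x)/4 = -((x² + x²) + x)/4 = -(2*x² + x)/4 = -(x + 2*x²)/4 = -x²/2 - x/4)
W(f, D) = -¼ (W(f, D) = -¼*(-1)*(1 + 2*(-1)) = -¼*(-1)*(1 - 2) = -¼*(-1)*(-1) = -¼)
(W(-3, 8) + G)*√(-23 - 2) = (-¼ + 45)*√(-23 - 2) = 179*√(-25)/4 = 179*(5*I)/4 = 895*I/4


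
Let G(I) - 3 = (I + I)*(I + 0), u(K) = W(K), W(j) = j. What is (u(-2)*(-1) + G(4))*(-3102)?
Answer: -114774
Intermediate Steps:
u(K) = K
G(I) = 3 + 2*I² (G(I) = 3 + (I + I)*(I + 0) = 3 + (2*I)*I = 3 + 2*I²)
(u(-2)*(-1) + G(4))*(-3102) = (-2*(-1) + (3 + 2*4²))*(-3102) = (2 + (3 + 2*16))*(-3102) = (2 + (3 + 32))*(-3102) = (2 + 35)*(-3102) = 37*(-3102) = -114774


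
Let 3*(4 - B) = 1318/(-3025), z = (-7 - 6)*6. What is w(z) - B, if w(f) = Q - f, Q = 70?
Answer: 1305482/9075 ≈ 143.85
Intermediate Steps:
z = -78 (z = -13*6 = -78)
w(f) = 70 - f
B = 37618/9075 (B = 4 - 1318/(3*(-3025)) = 4 - 1318*(-1)/(3*3025) = 4 - ⅓*(-1318/3025) = 4 + 1318/9075 = 37618/9075 ≈ 4.1452)
w(z) - B = (70 - 1*(-78)) - 1*37618/9075 = (70 + 78) - 37618/9075 = 148 - 37618/9075 = 1305482/9075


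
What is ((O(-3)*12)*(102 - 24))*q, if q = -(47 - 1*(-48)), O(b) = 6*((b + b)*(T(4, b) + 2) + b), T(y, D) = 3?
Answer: 17606160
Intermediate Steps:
O(b) = 66*b (O(b) = 6*((b + b)*(3 + 2) + b) = 6*((2*b)*5 + b) = 6*(10*b + b) = 6*(11*b) = 66*b)
q = -95 (q = -(47 + 48) = -1*95 = -95)
((O(-3)*12)*(102 - 24))*q = (((66*(-3))*12)*(102 - 24))*(-95) = (-198*12*78)*(-95) = -2376*78*(-95) = -185328*(-95) = 17606160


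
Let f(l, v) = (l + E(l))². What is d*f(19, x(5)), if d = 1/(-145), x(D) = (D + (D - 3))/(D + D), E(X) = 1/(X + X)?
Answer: -522729/209380 ≈ -2.4966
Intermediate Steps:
E(X) = 1/(2*X)
x(D) = (-3 + 2*D)/(2*D) (x(D) = (D + (-3 + D))/((2*D)) = (-3 + 2*D)*(1/(2*D)) = (-3 + 2*D)/(2*D))
f(l, v) = (l + 1/(2*l))²
d = -1/145 ≈ -0.0068966
d*f(19, x(5)) = -(19 + (½)/19)²/145 = -(19 + (½)*(1/19))²/145 = -(19 + 1/38)²/145 = -(723/38)²/145 = -1/145*522729/1444 = -522729/209380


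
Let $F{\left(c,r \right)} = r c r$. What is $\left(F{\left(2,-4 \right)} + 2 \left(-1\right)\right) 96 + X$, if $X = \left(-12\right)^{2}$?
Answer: $3024$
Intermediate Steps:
$X = 144$
$F{\left(c,r \right)} = c r^{2}$ ($F{\left(c,r \right)} = c r r = c r^{2}$)
$\left(F{\left(2,-4 \right)} + 2 \left(-1\right)\right) 96 + X = \left(2 \left(-4\right)^{2} + 2 \left(-1\right)\right) 96 + 144 = \left(2 \cdot 16 - 2\right) 96 + 144 = \left(32 - 2\right) 96 + 144 = 30 \cdot 96 + 144 = 2880 + 144 = 3024$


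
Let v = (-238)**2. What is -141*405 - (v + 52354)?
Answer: -166103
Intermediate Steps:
v = 56644
-141*405 - (v + 52354) = -141*405 - (56644 + 52354) = -57105 - 1*108998 = -57105 - 108998 = -166103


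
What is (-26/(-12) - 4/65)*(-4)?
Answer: -1642/195 ≈ -8.4205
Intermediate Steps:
(-26/(-12) - 4/65)*(-4) = (-26*(-1/12) - 4*1/65)*(-4) = (13/6 - 4/65)*(-4) = (821/390)*(-4) = -1642/195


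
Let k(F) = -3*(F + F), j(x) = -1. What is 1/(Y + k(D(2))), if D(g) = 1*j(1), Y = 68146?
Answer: 1/68152 ≈ 1.4673e-5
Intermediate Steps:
D(g) = -1 (D(g) = 1*(-1) = -1)
k(F) = -6*F
1/(Y + k(D(2))) = 1/(68146 - 6*(-1)) = 1/(68146 + 6) = 1/68152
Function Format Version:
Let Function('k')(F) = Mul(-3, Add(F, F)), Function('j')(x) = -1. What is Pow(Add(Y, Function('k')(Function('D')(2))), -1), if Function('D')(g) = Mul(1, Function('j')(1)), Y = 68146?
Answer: Rational(1, 68152) ≈ 1.4673e-5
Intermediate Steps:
Function('D')(g) = -1 (Function('D')(g) = Mul(1, -1) = -1)
Function('k')(F) = Mul(-6, F) (Function('k')(F) = Mul(-3, Mul(2, F)) = Mul(-6, F))
Pow(Add(Y, Function('k')(Function('D')(2))), -1) = Pow(Add(68146, Mul(-6, -1)), -1) = Pow(Add(68146, 6), -1) = Pow(68152, -1) = Rational(1, 68152)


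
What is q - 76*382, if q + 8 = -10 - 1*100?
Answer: -29150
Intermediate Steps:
q = -118 (q = -8 + (-10 - 1*100) = -8 + (-10 - 100) = -8 - 110 = -118)
q - 76*382 = -118 - 76*382 = -118 - 29032 = -29150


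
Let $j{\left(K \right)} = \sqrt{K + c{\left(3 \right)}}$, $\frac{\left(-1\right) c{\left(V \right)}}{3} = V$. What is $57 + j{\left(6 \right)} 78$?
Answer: $57 + 78 i \sqrt{3} \approx 57.0 + 135.1 i$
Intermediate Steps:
$c{\left(V \right)} = - 3 V$
$j{\left(K \right)} = \sqrt{-9 + K}$ ($j{\left(K \right)} = \sqrt{K - 9} = \sqrt{-9 + K}$)
$57 + j{\left(6 \right)} 78 = 57 + \sqrt{-9 + 6} \cdot 78 = 57 + \sqrt{-3} \cdot 78 = 57 + i \sqrt{3} \cdot 78 = 57 + 78 i \sqrt{3}$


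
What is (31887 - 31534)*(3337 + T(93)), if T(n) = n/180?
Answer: 70688603/60 ≈ 1.1781e+6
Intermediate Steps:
T(n) = n/180 (T(n) = n*(1/180) = n/180)
(31887 - 31534)*(3337 + T(93)) = (31887 - 31534)*(3337 + (1/180)*93) = 353*(3337 + 31/60) = 353*(200251/60) = 70688603/60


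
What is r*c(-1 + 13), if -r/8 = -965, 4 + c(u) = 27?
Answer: 177560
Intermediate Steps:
c(u) = 23 (c(u) = -4 + 27 = 23)
r = 7720 (r = -8*(-965) = 7720)
r*c(-1 + 13) = 7720*23 = 177560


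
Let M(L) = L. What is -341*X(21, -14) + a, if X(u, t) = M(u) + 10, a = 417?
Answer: -10154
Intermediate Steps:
X(u, t) = 10 + u (X(u, t) = u + 10 = 10 + u)
-341*X(21, -14) + a = -341*(10 + 21) + 417 = -341*31 + 417 = -10571 + 417 = -10154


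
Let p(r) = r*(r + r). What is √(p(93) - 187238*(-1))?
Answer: 2*√51134 ≈ 452.26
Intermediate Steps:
p(r) = 2*r² (p(r) = r*(2*r) = 2*r²)
√(p(93) - 187238*(-1)) = √(2*93² - 187238*(-1)) = √(2*8649 + 187238) = √(17298 + 187238) = √204536 = 2*√51134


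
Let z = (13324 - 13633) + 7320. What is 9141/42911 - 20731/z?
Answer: -75045490/27349911 ≈ -2.7439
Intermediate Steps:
z = 7011 (z = -309 + 7320 = 7011)
9141/42911 - 20731/z = 9141/42911 - 20731/7011 = 9141*(1/42911) - 20731*1/7011 = 831/3901 - 20731/7011 = -75045490/27349911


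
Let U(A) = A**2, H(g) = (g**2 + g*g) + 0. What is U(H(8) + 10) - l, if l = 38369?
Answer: -19325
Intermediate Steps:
H(g) = 2*g**2 (H(g) = (g**2 + g**2) + 0 = 2*g**2 + 0 = 2*g**2)
U(H(8) + 10) - l = (2*8**2 + 10)**2 - 1*38369 = (2*64 + 10)**2 - 38369 = (128 + 10)**2 - 38369 = 138**2 - 38369 = 19044 - 38369 = -19325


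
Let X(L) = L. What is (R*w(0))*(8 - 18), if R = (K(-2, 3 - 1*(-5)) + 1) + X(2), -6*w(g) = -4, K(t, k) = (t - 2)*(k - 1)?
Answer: 500/3 ≈ 166.67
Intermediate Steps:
K(t, k) = (-1 + k)*(-2 + t) (K(t, k) = (-2 + t)*(-1 + k) = (-1 + k)*(-2 + t))
w(g) = ⅔ (w(g) = -⅙*(-4) = ⅔)
R = -25 (R = ((2 - 1*(-2) - 2*(3 - 1*(-5)) + (3 - 1*(-5))*(-2)) + 1) + 2 = ((2 + 2 - 2*(3 + 5) + (3 + 5)*(-2)) + 1) + 2 = ((2 + 2 - 2*8 + 8*(-2)) + 1) + 2 = ((2 + 2 - 16 - 16) + 1) + 2 = (-28 + 1) + 2 = -27 + 2 = -25)
(R*w(0))*(8 - 18) = (-25*⅔)*(8 - 18) = -50/3*(-10) = 500/3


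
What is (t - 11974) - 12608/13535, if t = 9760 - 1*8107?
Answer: -139707343/13535 ≈ -10322.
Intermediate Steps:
t = 1653 (t = 9760 - 8107 = 1653)
(t - 11974) - 12608/13535 = (1653 - 11974) - 12608/13535 = -10321 - 12608/13535 = -139707343/13535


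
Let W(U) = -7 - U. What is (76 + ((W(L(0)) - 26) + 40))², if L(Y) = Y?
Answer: 6889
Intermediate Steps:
(76 + ((W(L(0)) - 26) + 40))² = (76 + (((-7 - 1*0) - 26) + 40))² = (76 + (((-7 + 0) - 26) + 40))² = (76 + ((-7 - 26) + 40))² = (76 + (-33 + 40))² = (76 + 7)² = 83² = 6889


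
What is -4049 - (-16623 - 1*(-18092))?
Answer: -5518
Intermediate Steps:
-4049 - (-16623 - 1*(-18092)) = -4049 - (-16623 + 18092) = -4049 - 1*1469 = -4049 - 1469 = -5518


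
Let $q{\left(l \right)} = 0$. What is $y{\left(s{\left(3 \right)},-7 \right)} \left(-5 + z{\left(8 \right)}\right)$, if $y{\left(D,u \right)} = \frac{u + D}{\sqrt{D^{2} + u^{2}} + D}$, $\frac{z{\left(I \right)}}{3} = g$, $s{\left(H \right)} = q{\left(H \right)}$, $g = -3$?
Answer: $14$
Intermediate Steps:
$s{\left(H \right)} = 0$
$z{\left(I \right)} = -9$ ($z{\left(I \right)} = 3 \left(-3\right) = -9$)
$y{\left(D,u \right)} = \frac{D + u}{D + \sqrt{D^{2} + u^{2}}}$
$y{\left(s{\left(3 \right)},-7 \right)} \left(-5 + z{\left(8 \right)}\right) = \frac{0 - 7}{0 + \sqrt{0^{2} + \left(-7\right)^{2}}} \left(-5 - 9\right) = \frac{1}{0 + \sqrt{0 + 49}} \left(-7\right) \left(-14\right) = \frac{1}{0 + \sqrt{49}} \left(-7\right) \left(-14\right) = \frac{1}{0 + 7} \left(-7\right) \left(-14\right) = \frac{1}{7} \left(-7\right) \left(-14\right) = \left(-1\right) \left(-14\right) = 14$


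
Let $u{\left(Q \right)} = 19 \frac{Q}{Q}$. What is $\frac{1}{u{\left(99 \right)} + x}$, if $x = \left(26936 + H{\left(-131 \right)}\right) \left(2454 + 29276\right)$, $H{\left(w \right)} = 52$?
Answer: $\frac{1}{856329259} \approx 1.1678 \cdot 10^{-9}$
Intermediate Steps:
$u{\left(Q \right)} = 19$ ($u{\left(Q \right)} = 19 \cdot 1 = 19$)
$x = 856329240$ ($x = \left(26936 + 52\right) \left(2454 + 29276\right) = 26988 \cdot 31730 = 856329240$)
$\frac{1}{u{\left(99 \right)} + x} = \frac{1}{19 + 856329240} = \frac{1}{856329259}$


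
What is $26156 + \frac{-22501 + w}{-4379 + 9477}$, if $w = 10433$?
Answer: $\frac{66665610}{2549} \approx 26154.0$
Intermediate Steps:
$26156 + \frac{-22501 + w}{-4379 + 9477} = 26156 + \frac{-22501 + 10433}{-4379 + 9477} = 26156 - \frac{12068}{5098} = 26156 - \frac{6034}{2549} = \frac{66665610}{2549}$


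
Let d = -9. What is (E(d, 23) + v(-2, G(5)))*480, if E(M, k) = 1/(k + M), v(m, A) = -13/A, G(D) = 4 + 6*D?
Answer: -17760/119 ≈ -149.24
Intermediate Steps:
E(M, k) = 1/(M + k)
(E(d, 23) + v(-2, G(5)))*480 = (1/(-9 + 23) - 13/(4 + 6*5))*480 = (1/14 - 13/(4 + 30))*480 = (1/14 - 13/34)*480 = -37/119*480 = -17760/119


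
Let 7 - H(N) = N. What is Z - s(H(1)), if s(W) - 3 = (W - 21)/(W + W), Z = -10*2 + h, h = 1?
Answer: -83/4 ≈ -20.750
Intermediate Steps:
H(N) = 7 - N
Z = -19 (Z = -10*2 + 1 = -20 + 1 = -19)
s(W) = 3 + (-21 + W)/(2*W) (s(W) = 3 + (W - 21)/(W + W) = 3 + (-21 + W)/((2*W)) = 3 + (-21 + W)*(1/(2*W)) = 3 + (-21 + W)/(2*W))
Z - s(H(1)) = -19 - 7*(-3 + (7 - 1*1))/(2*(7 - 1*1)) = -19 - 7*(-3 + (7 - 1))/(2*(7 - 1)) = -19 - 7*(-3 + 6)/(2*6) = -19 - 7*3/(2*6) = -19 - 1*7/4 = -19 - 7/4 = -83/4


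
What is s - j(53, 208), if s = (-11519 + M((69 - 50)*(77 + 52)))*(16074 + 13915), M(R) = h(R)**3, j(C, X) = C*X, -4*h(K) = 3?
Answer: -22109885863/64 ≈ -3.4547e+8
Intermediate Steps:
h(K) = -3/4 (h(K) = -1/4*3 = -3/4)
M(R) = -27/64 (M(R) = (-3/4)**3 = -27/64)
s = -22109180327/64 (s = (-11519 - 27/64)*(16074 + 13915) = -737243/64*29989 = -22109180327/64 ≈ -3.4546e+8)
s - j(53, 208) = -22109180327/64 - 53*208 = -22109180327/64 - 1*11024 = -22109180327/64 - 11024 = -22109885863/64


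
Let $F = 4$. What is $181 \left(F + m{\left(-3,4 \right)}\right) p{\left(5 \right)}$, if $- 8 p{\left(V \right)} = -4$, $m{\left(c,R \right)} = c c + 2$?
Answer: $\frac{2715}{2} \approx 1357.5$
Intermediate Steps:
$m{\left(c,R \right)} = 2 + c^{2}$ ($m{\left(c,R \right)} = c^{2} + 2 = 2 + c^{2}$)
$p{\left(V \right)} = \frac{1}{2}$ ($p{\left(V \right)} = \left(- \frac{1}{8}\right) \left(-4\right) = \frac{1}{2}$)
$181 \left(F + m{\left(-3,4 \right)}\right) p{\left(5 \right)} = 181 \left(4 + \left(2 + \left(-3\right)^{2}\right)\right) \frac{1}{2} = 181 \left(4 + \left(2 + 9\right)\right) \frac{1}{2} = 181 \left(4 + 11\right) \frac{1}{2} = 181 \cdot 15 \cdot \frac{1}{2} = 181 \cdot \frac{15}{2} = \frac{2715}{2}$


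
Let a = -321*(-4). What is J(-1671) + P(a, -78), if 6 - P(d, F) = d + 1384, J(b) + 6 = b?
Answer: -4339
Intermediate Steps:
J(b) = -6 + b
a = 1284
P(d, F) = -1378 - d (P(d, F) = 6 - (d + 1384) = 6 - (1384 + d) = 6 + (-1384 - d) = -1378 - d)
J(-1671) + P(a, -78) = (-6 - 1671) + (-1378 - 1*1284) = -1677 + (-1378 - 1284) = -1677 - 2662 = -4339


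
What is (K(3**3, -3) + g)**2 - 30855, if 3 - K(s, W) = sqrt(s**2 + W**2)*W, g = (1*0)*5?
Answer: -24204 + 54*sqrt(82) ≈ -23715.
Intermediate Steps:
g = 0 (g = 0*5 = 0)
K(s, W) = 3 - W*sqrt(W**2 + s**2) (K(s, W) = 3 - sqrt(s**2 + W**2)*W = 3 - sqrt(W**2 + s**2)*W = 3 - W*sqrt(W**2 + s**2))
(K(3**3, -3) + g)**2 - 30855 = ((3 - 1*(-3)*sqrt((-3)**2 + (3**3)**2)) + 0)**2 - 30855 = ((3 - 1*(-3)*sqrt(9 + 27**2)) + 0)**2 - 30855 = ((3 - 1*(-3)*sqrt(9 + 729)) + 0)**2 - 30855 = ((3 - 1*(-3)*sqrt(738)) + 0)**2 - 30855 = ((3 - 1*(-3)*3*sqrt(82)) + 0)**2 - 30855 = ((3 + 9*sqrt(82)) + 0)**2 - 30855 = (3 + 9*sqrt(82))**2 - 30855 = -30855 + (3 + 9*sqrt(82))**2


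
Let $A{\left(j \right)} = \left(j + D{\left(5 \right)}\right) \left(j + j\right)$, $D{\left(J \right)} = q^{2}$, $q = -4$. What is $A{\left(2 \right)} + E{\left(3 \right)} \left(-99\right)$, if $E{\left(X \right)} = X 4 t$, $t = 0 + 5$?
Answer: $-5868$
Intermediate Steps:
$t = 5$
$E{\left(X \right)} = 20 X$ ($E{\left(X \right)} = X 4 \cdot 5 = 4 X 5 = 20 X$)
$D{\left(J \right)} = 16$ ($D{\left(J \right)} = \left(-4\right)^{2} = 16$)
$A{\left(j \right)} = 2 j \left(16 + j\right)$ ($A{\left(j \right)} = \left(j + 16\right) \left(j + j\right) = \left(16 + j\right) 2 j = 2 j \left(16 + j\right)$)
$A{\left(2 \right)} + E{\left(3 \right)} \left(-99\right) = 2 \cdot 2 \left(16 + 2\right) + 20 \cdot 3 \left(-99\right) = 2 \cdot 2 \cdot 18 + 60 \left(-99\right) = 72 - 5940 = -5868$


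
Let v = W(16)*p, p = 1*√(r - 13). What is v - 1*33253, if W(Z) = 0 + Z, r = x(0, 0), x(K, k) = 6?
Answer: -33253 + 16*I*√7 ≈ -33253.0 + 42.332*I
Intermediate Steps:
r = 6
W(Z) = Z
p = I*√7 (p = 1*√(6 - 13) = 1*√(-7) = 1*(I*√7) = I*√7 ≈ 2.6458*I)
v = 16*I*√7 (v = 16*(I*√7) = 16*I*√7 ≈ 42.332*I)
v - 1*33253 = 16*I*√7 - 1*33253 = 16*I*√7 - 33253 = -33253 + 16*I*√7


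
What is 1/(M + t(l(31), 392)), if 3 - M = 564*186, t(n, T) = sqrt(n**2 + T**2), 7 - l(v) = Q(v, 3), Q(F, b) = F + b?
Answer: -104901/11004065408 - sqrt(154393)/11004065408 ≈ -9.5686e-6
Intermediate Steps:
l(v) = 4 - v (l(v) = 7 - (v + 3) = 7 - (3 + v) = 7 + (-3 - v) = 4 - v)
t(n, T) = sqrt(T**2 + n**2)
M = -104901 (M = 3 - 564*186 = 3 - 1*104904 = 3 - 104904 = -104901)
1/(M + t(l(31), 392)) = 1/(-104901 + sqrt(392**2 + (4 - 1*31)**2)) = 1/(-104901 + sqrt(153664 + (4 - 31)**2)) = 1/(-104901 + sqrt(153664 + (-27)**2)) = 1/(-104901 + sqrt(153664 + 729)) = 1/(-104901 + sqrt(154393))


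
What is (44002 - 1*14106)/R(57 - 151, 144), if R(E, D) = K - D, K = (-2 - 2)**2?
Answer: -3737/16 ≈ -233.56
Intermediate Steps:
K = 16 (K = (-4)**2 = 16)
R(E, D) = 16 - D
(44002 - 1*14106)/R(57 - 151, 144) = (44002 - 1*14106)/(16 - 1*144) = (44002 - 14106)/(16 - 144) = 29896/(-128) = 29896*(-1/128) = -3737/16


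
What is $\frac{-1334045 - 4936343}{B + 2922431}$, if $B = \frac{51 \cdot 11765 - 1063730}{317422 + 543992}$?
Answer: $- \frac{5401400008632}{2517422513719} \approx -2.1456$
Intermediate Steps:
$B = - \frac{463715}{861414}$ ($B = \frac{600015 - 1063730}{861414} = \left(-463715\right) \frac{1}{861414} = - \frac{463715}{861414} \approx -0.53832$)
$\frac{-1334045 - 4936343}{B + 2922431} = \frac{-1334045 - 4936343}{- \frac{463715}{861414} + 2922431} = - \frac{6270388}{\frac{2517422513719}{861414}} = \left(-6270388\right) \frac{861414}{2517422513719} = - \frac{5401400008632}{2517422513719}$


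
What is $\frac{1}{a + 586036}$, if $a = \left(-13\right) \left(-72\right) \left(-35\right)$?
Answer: $\frac{1}{553276} \approx 1.8074 \cdot 10^{-6}$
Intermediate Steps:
$a = -32760$ ($a = 936 \left(-35\right) = -32760$)
$\frac{1}{a + 586036} = \frac{1}{-32760 + 586036} = \frac{1}{553276}$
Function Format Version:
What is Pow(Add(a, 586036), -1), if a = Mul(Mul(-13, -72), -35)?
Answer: Rational(1, 553276) ≈ 1.8074e-6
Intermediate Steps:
a = -32760 (a = Mul(936, -35) = -32760)
Pow(Add(a, 586036), -1) = Pow(Add(-32760, 586036), -1) = Pow(553276, -1) = Rational(1, 553276)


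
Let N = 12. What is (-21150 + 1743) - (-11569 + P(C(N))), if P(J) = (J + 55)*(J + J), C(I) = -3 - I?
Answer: -6638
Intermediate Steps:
P(J) = 2*J*(55 + J) (P(J) = (55 + J)*(2*J) = 2*J*(55 + J))
(-21150 + 1743) - (-11569 + P(C(N))) = (-21150 + 1743) - (-11569 + 2*(-3 - 1*12)*(55 + (-3 - 1*12))) = -19407 - (-11569 + 2*(-3 - 12)*(55 + (-3 - 12))) = -19407 - (-11569 + 2*(-15)*(55 - 15)) = -19407 - (-11569 + 2*(-15)*40) = -19407 - (-11569 - 1200) = -19407 - 1*(-12769) = -19407 + 12769 = -6638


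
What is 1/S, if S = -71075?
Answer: -1/71075 ≈ -1.4070e-5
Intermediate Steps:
1/S = 1/(-71075) = -1/71075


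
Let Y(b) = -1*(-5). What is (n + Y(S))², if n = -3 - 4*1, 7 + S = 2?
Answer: 4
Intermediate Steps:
S = -5 (S = -7 + 2 = -5)
Y(b) = 5
n = -7 (n = -3 - 4 = -7)
(n + Y(S))² = (-7 + 5)² = (-2)² = 4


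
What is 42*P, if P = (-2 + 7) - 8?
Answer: -126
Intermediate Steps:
P = -3 (P = 5 - 8 = -3)
42*P = 42*(-3) = -126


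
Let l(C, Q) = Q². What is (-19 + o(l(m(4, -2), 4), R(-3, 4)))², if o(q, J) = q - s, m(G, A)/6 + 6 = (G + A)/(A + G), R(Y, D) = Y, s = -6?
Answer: 9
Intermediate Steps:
m(G, A) = -30 (m(G, A) = -36 + 6*((G + A)/(A + G)) = -36 + 6*((A + G)/(A + G)) = -36 + 6*1 = -36 + 6 = -30)
o(q, J) = 6 + q (o(q, J) = q - 1*(-6) = q + 6 = 6 + q)
(-19 + o(l(m(4, -2), 4), R(-3, 4)))² = (-19 + (6 + 4²))² = (-19 + (6 + 16))² = (-19 + 22)² = 3² = 9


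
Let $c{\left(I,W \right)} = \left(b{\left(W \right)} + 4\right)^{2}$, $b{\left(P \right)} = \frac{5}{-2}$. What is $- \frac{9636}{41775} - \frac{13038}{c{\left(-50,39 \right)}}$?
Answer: $- \frac{242081836}{41775} \approx -5794.9$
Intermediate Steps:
$b{\left(P \right)} = - \frac{5}{2}$ ($b{\left(P \right)} = 5 \left(- \frac{1}{2}\right) = - \frac{5}{2}$)
$c{\left(I,W \right)} = \frac{9}{4}$ ($c{\left(I,W \right)} = \left(- \frac{5}{2} + 4\right)^{2} = \left(\frac{3}{2}\right)^{2} = \frac{9}{4}$)
$- \frac{9636}{41775} - \frac{13038}{c{\left(-50,39 \right)}} = - \frac{9636}{41775} - \frac{13038}{\frac{9}{4}} = \left(-9636\right) \frac{1}{41775} - \frac{17384}{3} = - \frac{3212}{13925} - \frac{17384}{3} = - \frac{242081836}{41775}$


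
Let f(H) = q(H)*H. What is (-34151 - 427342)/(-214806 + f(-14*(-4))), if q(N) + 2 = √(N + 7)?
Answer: 49591576287/23094774578 + 19382706*√7/11547387289 ≈ 2.1517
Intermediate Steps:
q(N) = -2 + √(7 + N) (q(N) = -2 + √(N + 7) = -2 + √(7 + N))
f(H) = H*(-2 + √(7 + H)) (f(H) = (-2 + √(7 + H))*H = H*(-2 + √(7 + H)))
(-34151 - 427342)/(-214806 + f(-14*(-4))) = (-34151 - 427342)/(-214806 + (-14*(-4))*(-2 + √(7 - 14*(-4)))) = -461493/(-214806 + 56*(-2 + √(7 + 56))) = -461493/(-214806 + 56*(-2 + √63)) = -461493/(-214806 + 56*(-2 + 3*√7)) = -461493/(-214806 + (-112 + 168*√7)) = -461493/(-214918 + 168*√7)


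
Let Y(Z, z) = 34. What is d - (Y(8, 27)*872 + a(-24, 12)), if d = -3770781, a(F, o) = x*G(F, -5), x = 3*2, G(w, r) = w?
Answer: -3800285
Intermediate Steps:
x = 6
a(F, o) = 6*F
d - (Y(8, 27)*872 + a(-24, 12)) = -3770781 - (34*872 + 6*(-24)) = -3770781 - (29648 - 144) = -3770781 - 1*29504 = -3770781 - 29504 = -3800285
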